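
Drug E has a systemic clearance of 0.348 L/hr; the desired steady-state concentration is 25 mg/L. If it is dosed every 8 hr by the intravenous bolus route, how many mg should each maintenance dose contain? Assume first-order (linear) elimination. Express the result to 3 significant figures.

69.6 mg

D = CL × Css × τ = 0.3480 × 25 × 8 = 69.60 mg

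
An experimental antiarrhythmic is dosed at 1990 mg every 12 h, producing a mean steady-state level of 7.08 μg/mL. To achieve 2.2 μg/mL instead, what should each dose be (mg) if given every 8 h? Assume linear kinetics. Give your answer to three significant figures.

With linear kinetics, Css is proportional to dose rate (D/τ) at fixed clearance.
D₂ = D₁ × (Css,target / Css,current) × (τ₂/τ₁) = 1990 × (2.2/7.08) × (8/12) = 412.2 mg

412 mg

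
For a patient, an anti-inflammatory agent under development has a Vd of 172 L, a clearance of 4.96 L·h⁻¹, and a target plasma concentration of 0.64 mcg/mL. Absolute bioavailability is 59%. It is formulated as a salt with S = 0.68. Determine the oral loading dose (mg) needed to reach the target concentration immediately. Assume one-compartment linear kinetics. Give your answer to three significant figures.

LD = Vd × C / F / S = 172.0 × 0.6400 / 0.59 / 0.68 = 274.4 mg

274 mg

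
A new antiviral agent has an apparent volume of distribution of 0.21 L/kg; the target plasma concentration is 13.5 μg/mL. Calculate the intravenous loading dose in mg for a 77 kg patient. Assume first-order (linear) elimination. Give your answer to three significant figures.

Vd(total) = 77 kg × 0.21 L/kg = 16.17 L
LD = Vd × C = 16.17 × 13.50 = 218.3 mg

218 mg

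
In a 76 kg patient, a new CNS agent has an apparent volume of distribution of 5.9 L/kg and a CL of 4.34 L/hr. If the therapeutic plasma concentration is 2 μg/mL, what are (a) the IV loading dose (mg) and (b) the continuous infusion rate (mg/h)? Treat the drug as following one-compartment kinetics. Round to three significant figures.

(a) 897 mg; (b) 8.68 mg/h

Vd(total) = 76 kg × 5.9 L/kg = 448.4 L
Loading: fill Vd to C_target → 448.4 L × 2 mg/L = 896.8 mg
Infusion rate = 4.340 L/h × 2 mg/L = 8.680 mg/h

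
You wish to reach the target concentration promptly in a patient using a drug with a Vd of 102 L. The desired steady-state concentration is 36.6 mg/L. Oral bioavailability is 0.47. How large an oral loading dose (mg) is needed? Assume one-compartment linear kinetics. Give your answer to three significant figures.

LD = Vd × C / F = 102.0 × 36.60 / 0.47 = 7943 mg

7940 mg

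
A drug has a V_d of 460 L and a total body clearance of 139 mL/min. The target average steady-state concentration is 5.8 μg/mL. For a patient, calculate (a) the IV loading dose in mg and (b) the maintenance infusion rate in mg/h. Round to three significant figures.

LD = Vd · C_target = 460.0 × 5.8 = 2668 mg
CL = 139 mL/min = 139 × 0.06 = 8.340 L/h
Maintenance infusion rate = CL × Css = 8.340 × 5.8 = 48.37 mg/h

(a) 2670 mg; (b) 48.4 mg/h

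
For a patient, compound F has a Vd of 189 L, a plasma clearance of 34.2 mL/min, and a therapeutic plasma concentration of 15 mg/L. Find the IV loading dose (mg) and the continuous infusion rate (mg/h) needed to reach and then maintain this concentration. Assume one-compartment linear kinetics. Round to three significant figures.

(a) 2840 mg; (b) 30.8 mg/h

LD = Vd · C_target = 189.0 × 15 = 2835 mg
CL = 34.2 mL/min × 60/1000 = 2.052 L/h
Maintenance: replace elimination → rate = CL × Css = 2.052 × 15 = 30.78 mg/h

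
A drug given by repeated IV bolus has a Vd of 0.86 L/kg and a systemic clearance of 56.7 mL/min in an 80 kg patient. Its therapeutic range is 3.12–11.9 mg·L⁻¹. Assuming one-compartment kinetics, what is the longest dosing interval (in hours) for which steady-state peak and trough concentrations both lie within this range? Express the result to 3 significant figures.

27.1 h

Vd = 0.86 L/kg × 80 kg = 68.80 L
CL = 56.7 mL/min = 56.7 × 0.06 = 3.402 L/h
k = CL / Vd = 3.402 / 68.80 = 0.04945 h⁻¹
Between IV bolus doses, concentration decays as C = C₀·e^(−kτ), so C_peak/C_trough = e^(kτ).
τ_max = ln(C_peak/C_trough) / k = ln(11.9/3.12) / 0.04945 = 1.339 / 0.04945 = 27.08 h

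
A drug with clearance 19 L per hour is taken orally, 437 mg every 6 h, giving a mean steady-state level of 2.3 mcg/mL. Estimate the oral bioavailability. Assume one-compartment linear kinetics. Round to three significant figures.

F·D/τ = CL·Css at steady state → F = CL·Css·τ / D.
F = 19 × 2.3 × 6 / 437 = 0.600

0.600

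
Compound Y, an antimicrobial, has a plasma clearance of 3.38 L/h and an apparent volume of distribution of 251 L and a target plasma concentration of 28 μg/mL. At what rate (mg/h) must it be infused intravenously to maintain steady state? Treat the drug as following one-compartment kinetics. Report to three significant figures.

94.6 mg/h

Maintenance depends on clearance, not Vd — rate in must match rate out.
Infusion rate = CL · Css = 3.380 L/h × 28 mg/L = 94.64 mg/h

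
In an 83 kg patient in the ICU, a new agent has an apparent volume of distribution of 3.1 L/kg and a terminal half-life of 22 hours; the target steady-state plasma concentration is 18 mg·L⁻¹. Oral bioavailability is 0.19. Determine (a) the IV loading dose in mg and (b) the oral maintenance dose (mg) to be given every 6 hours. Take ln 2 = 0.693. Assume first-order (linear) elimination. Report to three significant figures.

(a) 4630 mg; (b) 4610 mg

Total Vd = 3.1 × 83 = 257.3 L
LD = Vd × C = 257.3 × 18 = 4631 mg
CL = 0.693 × Vd / t½ = 0.693 × 257.3 / 22 = 8.105 L/h
D = CL × Css × τ / F = 8.105 × 18 × 6 / 0.19 = 4607 mg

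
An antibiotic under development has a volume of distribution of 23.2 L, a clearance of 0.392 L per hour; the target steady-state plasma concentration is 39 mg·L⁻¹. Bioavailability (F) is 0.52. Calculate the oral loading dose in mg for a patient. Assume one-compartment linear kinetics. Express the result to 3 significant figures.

1740 mg

Loading dose depends on Vd (not clearance): it fills the distribution volume.
LD = Vd × C / F = 23.20 × 39.00 / 0.52 = 1740 mg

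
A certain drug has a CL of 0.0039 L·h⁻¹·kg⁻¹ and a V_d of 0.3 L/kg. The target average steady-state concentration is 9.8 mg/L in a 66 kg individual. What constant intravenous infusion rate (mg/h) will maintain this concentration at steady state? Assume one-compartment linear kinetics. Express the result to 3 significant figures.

2.52 mg/h

CL = 0.0039 L·h⁻¹·kg⁻¹ × 66 kg = 0.2574 L/h
R₀ = 0.2574 × 9.8 = 2.523 mg/h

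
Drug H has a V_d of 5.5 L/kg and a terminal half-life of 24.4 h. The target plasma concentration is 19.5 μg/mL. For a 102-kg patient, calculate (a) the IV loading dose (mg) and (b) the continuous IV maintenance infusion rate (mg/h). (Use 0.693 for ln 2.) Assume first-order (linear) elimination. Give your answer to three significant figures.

Vd(total) = 102 kg × 5.5 L/kg = 561.0 L
LD = Vd × C = 561.0 × 19.5 = 10940 mg
CL = 0.693 × Vd / t½ = 0.693 × 561.0 / 24.4 = 15.93 L/h
Infusion rate = CL × Css = 15.93 × 19.5 = 310.6 mg/h

(a) 10900 mg; (b) 311 mg/h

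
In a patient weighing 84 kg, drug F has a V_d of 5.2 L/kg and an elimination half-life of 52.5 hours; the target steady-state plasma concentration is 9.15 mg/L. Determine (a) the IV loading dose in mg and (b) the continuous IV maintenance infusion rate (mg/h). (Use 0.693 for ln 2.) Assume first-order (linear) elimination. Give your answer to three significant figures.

Vd(total) = 84 kg × 5.2 L/kg = 436.8 L
LD = Vd × C = 436.8 × 9.15 = 3997 mg
CL = 0.693 × Vd / t½ = 0.693 × 436.8 / 52.5 = 5.766 L/h
Infusion rate = CL × Css = 5.766 × 9.15 = 52.76 mg/h

(a) 4000 mg; (b) 52.8 mg/h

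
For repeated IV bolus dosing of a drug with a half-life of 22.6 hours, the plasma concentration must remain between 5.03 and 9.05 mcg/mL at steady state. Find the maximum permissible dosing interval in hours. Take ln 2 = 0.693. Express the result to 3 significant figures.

k = 0.693 / t½ = 0.693 / 22.6 = 0.03066 h⁻¹
Between IV bolus doses, concentration decays as C = C₀·e^(−kτ), so C_peak/C_trough = e^(kτ).
τ_max = ln(C_peak/C_trough) / k = ln(9.05/5.03) / 0.03066 = 0.5873 / 0.03066 = 19.16 h

19.2 h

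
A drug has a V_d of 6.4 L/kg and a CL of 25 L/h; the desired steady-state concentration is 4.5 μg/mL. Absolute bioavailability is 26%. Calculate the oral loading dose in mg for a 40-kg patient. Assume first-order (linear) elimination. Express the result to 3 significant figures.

Vd = 6.4 L/kg × 40 kg = 256.0 L
LD = Vd × C / F = 256.0 × 4.500 / 0.26 = 4431 mg

4430 mg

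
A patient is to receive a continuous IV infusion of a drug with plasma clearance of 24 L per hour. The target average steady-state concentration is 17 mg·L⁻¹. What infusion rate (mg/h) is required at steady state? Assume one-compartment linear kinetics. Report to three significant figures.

Infusion rate = CL · Css = 24.00 L/h × 17 mg/L = 408.0 mg/h

408 mg/h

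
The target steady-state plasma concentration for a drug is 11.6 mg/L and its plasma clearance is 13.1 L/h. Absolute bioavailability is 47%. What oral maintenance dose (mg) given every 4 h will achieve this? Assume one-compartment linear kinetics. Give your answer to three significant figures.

1290 mg

D = CL × Css × τ / F = 13.10 × 11.6 × 4 / 0.47 = 1293 mg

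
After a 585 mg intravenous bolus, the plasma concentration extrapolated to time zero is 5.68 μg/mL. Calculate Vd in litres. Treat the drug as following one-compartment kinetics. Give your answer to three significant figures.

103 L

Immediately after an IV bolus, C₀ = Dose / Vd, so Vd = Dose / C₀.
Vd = 585 / 5.68 = 103.0 L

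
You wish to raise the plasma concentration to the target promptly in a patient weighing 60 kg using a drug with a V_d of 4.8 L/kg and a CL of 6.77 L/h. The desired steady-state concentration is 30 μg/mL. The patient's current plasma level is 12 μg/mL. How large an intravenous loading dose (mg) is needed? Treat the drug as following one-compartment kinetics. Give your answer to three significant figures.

Total Vd = 4.8 × 60 = 288.0 L
Concentration deficit ΔC = 30 − 12 = 18.00 mg/L
LD = Vd × ΔC = 288.0 × 18.00 = 5184 mg

5180 mg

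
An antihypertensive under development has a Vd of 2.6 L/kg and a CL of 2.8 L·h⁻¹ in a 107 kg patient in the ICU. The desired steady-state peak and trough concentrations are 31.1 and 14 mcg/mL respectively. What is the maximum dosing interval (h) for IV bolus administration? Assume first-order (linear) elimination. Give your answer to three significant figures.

Vd = 2.6 L/kg × 107 kg = 278.2 L
k = CL / Vd = 2.800 / 278.2 = 0.01006 h⁻¹
Between IV bolus doses, concentration decays as C = C₀·e^(−kτ), so C_peak/C_trough = e^(kτ).
τ_max = ln(C_peak/C_trough) / k = ln(31.1/14) / 0.01006 = 0.7982 / 0.01006 = 79.34 h

79.3 h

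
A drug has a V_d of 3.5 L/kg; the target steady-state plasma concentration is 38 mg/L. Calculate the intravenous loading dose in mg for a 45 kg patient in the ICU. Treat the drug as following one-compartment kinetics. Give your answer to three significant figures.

5990 mg

Vd = 3.5 L/kg × 45 kg = 157.5 L
LD = Vd × C = 157.5 × 38.00 = 5985 mg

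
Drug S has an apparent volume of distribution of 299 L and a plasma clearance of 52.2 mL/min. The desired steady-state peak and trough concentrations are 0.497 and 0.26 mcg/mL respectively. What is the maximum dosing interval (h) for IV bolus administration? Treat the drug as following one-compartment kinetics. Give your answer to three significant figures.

CL = 52.2 mL/min = 52.2 × 0.06 = 3.132 L/h
k = CL / Vd = 3.132 / 299.0 = 0.01047 h⁻¹
Between IV bolus doses, concentration decays as C = C₀·e^(−kτ), so C_peak/C_trough = e^(kτ).
τ_max = ln(C_peak/C_trough) / k = ln(0.497/0.26) / 0.01047 = 0.6479 / 0.01047 = 61.88 h

61.9 h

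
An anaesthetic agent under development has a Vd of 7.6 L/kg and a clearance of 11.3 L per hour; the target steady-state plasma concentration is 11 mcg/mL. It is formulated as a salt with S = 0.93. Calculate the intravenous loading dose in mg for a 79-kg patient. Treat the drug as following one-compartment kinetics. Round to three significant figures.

Total Vd = 7.6 × 79 = 600.4 L
LD = Vd × C / S = 600.4 × 11.00 / 0.93 = 7102 mg

7100 mg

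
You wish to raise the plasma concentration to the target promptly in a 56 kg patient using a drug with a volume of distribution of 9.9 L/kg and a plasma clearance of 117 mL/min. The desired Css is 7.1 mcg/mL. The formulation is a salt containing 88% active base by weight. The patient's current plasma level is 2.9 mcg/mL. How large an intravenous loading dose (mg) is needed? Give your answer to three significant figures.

Total Vd = 9.9 × 56 = 554.4 L
Concentration deficit ΔC = 7.1 − 2.9 = 4.200 mg/L
LD = Vd × ΔC / S = 554.4 × 4.200 / 0.88 = 2646 mg

2650 mg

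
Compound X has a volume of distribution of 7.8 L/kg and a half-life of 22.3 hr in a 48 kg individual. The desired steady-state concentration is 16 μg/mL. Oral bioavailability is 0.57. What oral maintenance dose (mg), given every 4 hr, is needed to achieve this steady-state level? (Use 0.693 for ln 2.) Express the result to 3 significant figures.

1310 mg

Vd(total) = 48 kg × 7.8 L/kg = 374.4 L
k = 0.693/22.3 = 0.03108 h⁻¹, so CL = k·Vd = 0.03108 × 374.4 = 11.64 L/h
D = CL × Css × τ / F = 11.64 × 16 × 4 / 0.57 = 1307 mg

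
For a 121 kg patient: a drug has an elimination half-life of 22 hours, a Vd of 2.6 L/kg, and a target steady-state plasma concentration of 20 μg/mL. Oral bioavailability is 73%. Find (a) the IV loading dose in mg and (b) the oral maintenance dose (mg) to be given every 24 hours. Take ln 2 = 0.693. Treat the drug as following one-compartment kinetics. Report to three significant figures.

(a) 6290 mg; (b) 6520 mg

Total Vd = 2.6 × 121 = 314.6 L
LD = Vd × C = 314.6 × 20 = 6292 mg
CL = 0.693 × Vd / t½ = 0.693 × 314.6 / 22 = 9.910 L/h
D = CL × Css × τ / F = 9.910 × 20 × 24 / 0.73 = 6516 mg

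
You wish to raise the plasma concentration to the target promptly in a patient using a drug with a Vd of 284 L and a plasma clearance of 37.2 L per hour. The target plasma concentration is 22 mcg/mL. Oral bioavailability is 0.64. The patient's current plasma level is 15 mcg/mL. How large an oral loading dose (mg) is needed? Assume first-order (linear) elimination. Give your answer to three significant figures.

3110 mg

Concentration deficit ΔC = 22 − 15 = 7.000 mg/L
LD = Vd × ΔC / F = 284.0 × 7.000 / 0.64 = 3106 mg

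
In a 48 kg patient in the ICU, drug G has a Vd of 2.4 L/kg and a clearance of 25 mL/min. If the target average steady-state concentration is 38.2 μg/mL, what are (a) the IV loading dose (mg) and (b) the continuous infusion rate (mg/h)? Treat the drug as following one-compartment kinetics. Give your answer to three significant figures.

Vd(total) = 48 kg × 2.4 L/kg = 115.2 L
Loading dose = Vd × C = 115.2 × 38.2 = 4401 mg
CL = 25 mL/min = 25 × 0.06 = 1.500 L/h
Maintenance infusion rate = CL × Css = 1.500 × 38.2 = 57.30 mg/h

(a) 4400 mg; (b) 57.3 mg/h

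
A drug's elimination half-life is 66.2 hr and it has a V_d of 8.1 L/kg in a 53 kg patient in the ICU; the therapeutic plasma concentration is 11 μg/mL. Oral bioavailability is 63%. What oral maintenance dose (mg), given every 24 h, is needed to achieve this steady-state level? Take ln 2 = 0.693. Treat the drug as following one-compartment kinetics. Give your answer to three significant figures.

1880 mg

Vd = 8.1 L/kg × 53 kg = 429.3 L
CL = ln 2 · Vd / t½ = 0.693 × 429.3 / 66.2 = 4.494 L/h
D = CL × Css × τ / F = 4.494 × 11 × 24 / 0.63 = 1883 mg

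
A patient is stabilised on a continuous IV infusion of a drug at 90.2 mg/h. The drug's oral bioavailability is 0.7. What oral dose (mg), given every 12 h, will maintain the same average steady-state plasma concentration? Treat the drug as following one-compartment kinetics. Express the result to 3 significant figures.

To maintain the same Css, the systemic dosing rate must be unchanged: F·D/τ = infusion rate.
D = rate × τ / F = 90.2 × 12 / 0.7 = 1546 mg

1550 mg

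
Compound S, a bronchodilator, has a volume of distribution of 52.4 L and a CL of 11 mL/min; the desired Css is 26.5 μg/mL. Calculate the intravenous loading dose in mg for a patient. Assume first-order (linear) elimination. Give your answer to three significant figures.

1390 mg

The loading dose fills Vd to the target concentration.
LD = Vd × C = 52.40 × 26.50 = 1389 mg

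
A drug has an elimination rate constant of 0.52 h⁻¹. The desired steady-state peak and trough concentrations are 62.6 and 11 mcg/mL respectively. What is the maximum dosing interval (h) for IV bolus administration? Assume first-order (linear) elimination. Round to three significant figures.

3.34 h

Between IV bolus doses, concentration decays as C = C₀·e^(−kτ), so C_peak/C_trough = e^(kτ).
τ_max = ln(C_peak/C_trough) / k = ln(62.6/11) / 0.5200 = 1.739 / 0.5200 = 3.344 h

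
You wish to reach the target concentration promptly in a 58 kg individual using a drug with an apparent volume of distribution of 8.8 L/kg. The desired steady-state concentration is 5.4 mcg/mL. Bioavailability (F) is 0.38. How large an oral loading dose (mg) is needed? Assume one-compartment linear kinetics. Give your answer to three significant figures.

Vd(total) = 58 kg × 8.8 L/kg = 510.4 L
The loading dose fills Vd to the target concentration.
LD = Vd × C / F = 510.4 × 5.400 / 0.38 = 7253 mg

7250 mg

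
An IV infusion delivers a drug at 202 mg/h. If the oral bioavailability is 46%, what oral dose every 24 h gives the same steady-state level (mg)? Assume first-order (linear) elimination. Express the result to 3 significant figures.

10500 mg

To maintain the same Css, the systemic dosing rate must be unchanged: F·D/τ = infusion rate.
D = rate × τ / F = 202 × 24 / 0.46 = 10540 mg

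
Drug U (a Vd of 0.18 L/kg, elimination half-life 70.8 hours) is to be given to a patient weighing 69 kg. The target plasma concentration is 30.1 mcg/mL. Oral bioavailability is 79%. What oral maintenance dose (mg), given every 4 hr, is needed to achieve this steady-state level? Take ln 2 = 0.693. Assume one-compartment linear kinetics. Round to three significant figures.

18.5 mg

Vd = 0.18 L/kg × 69 kg = 12.42 L
k = 0.693/70.8 = 0.009788 h⁻¹, so CL = k·Vd = 0.009788 × 12.42 = 0.1216 L/h
D = CL × Css × τ / F = 0.1216 × 30.1 × 4 / 0.79 = 18.53 mg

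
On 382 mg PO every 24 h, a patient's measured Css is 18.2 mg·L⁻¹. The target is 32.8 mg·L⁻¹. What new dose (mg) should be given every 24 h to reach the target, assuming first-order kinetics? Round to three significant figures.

688 mg

For first-order elimination, Css ∝ F·D/(CL·τ); F and CL are unchanged, so Css ∝ D/τ.
D₂ = D₁ × (Css,target / Css,current) = 382 × 32.8/18.2 = 688.4 mg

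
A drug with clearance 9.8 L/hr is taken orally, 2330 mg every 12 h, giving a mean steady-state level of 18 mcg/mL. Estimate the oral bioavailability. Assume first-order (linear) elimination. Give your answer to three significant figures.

0.908

F·D/τ = CL·Css at steady state → F = CL·Css·τ / D.
F = 9.8 × 18 × 12 / 2330 = 0.908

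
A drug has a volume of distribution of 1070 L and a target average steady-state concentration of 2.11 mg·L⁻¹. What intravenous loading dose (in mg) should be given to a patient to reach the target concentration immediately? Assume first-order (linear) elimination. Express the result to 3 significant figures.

2260 mg

LD = Vd × C = 1070 × 2.110 = 2258 mg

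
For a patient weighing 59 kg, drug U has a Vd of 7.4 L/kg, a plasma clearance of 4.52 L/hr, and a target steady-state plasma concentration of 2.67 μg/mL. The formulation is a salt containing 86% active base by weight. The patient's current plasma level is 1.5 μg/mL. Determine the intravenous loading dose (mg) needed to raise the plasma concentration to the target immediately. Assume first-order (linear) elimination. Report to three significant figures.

Total Vd = 7.4 × 59 = 436.6 L
Concentration deficit ΔC = 2.67 − 1.5 = 1.170 mg/L
LD = Vd × ΔC / S = 436.6 × 1.170 / 0.86 = 594.0 mg

594 mg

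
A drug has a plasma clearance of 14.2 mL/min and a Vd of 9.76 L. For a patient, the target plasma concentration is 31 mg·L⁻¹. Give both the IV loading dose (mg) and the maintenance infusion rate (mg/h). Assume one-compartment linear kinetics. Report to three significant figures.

(a) 303 mg; (b) 26.4 mg/h

Loading dose = Vd × C = 9.760 × 31 = 302.6 mg
CL = 14.2 mL/min = 14.2 × 0.06 = 0.8520 L/h
Maintenance: replace elimination → rate = CL × Css = 0.8520 × 31 = 26.41 mg/h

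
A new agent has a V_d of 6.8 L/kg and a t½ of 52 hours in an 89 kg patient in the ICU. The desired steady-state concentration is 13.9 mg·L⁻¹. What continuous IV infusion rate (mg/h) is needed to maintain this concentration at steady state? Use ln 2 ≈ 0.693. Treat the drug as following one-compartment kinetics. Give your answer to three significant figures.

112 mg/h

Vd(total) = 89 kg × 6.8 L/kg = 605.2 L
CL = 0.693 × Vd / t½ = 0.693 × 605.2 / 52 = 8.065 L/h
Infusion rate = CL × Css = 8.065 × 13.9 = 112.1 mg/h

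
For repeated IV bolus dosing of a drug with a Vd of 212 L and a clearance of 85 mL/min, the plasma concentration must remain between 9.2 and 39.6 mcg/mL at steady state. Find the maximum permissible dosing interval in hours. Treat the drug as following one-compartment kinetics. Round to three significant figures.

CL = 85 mL/min = 85 × 0.06 = 5.100 L/h
k = CL / Vd = 5.100 / 212.0 = 0.02406 h⁻¹
Between IV bolus doses, concentration decays as C = C₀·e^(−kτ), so C_peak/C_trough = e^(kτ).
τ_max = ln(C_peak/C_trough) / k = ln(39.6/9.2) / 0.02406 = 1.460 / 0.02406 = 60.68 h

60.7 h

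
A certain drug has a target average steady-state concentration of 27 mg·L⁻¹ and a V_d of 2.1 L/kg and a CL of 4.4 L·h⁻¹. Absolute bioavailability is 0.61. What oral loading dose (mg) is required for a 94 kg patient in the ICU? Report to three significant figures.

Total Vd = 2.1 × 94 = 197.4 L
LD = Vd × C / F = 197.4 × 27.00 / 0.61 = 8737 mg

8740 mg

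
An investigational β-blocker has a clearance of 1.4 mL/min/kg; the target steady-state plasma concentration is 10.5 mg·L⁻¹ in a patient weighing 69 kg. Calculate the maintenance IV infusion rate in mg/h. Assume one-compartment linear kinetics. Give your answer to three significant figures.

60.9 mg/h

CL = 1.4 mL/min/kg × 69 kg = 96.60 mL/min = 96.60 × 60/1000 = 5.796 L/h
R₀ = 5.796 × 10.5 = 60.86 mg/h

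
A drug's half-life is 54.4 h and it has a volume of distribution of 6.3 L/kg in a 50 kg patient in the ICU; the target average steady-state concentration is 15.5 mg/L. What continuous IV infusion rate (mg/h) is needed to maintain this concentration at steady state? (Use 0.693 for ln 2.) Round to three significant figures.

Vd = 6.3 L/kg × 50 kg = 315.0 L
CL = 0.693 × Vd / t½ = 0.693 × 315.0 / 54.4 = 4.013 L/h
Infusion rate = CL × Css = 4.013 × 15.5 = 62.20 mg/h

62.2 mg/h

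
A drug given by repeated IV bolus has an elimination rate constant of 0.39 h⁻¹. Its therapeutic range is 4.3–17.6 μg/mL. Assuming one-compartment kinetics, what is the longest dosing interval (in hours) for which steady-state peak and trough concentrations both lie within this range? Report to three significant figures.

3.61 h

Between IV bolus doses, concentration decays as C = C₀·e^(−kτ), so C_peak/C_trough = e^(kτ).
τ_max = ln(C_peak/C_trough) / k = ln(17.6/4.3) / 0.3900 = 1.409 / 0.3900 = 3.613 h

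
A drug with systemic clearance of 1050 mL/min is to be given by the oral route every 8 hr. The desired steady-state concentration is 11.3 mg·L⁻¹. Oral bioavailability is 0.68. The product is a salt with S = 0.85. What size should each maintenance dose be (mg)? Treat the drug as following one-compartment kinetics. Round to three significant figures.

9850 mg

Convert clearance: 1050 mL/min × 60 min/h ÷ 1000 mL/L = 63.00 L/h
D = CL × Css × τ / F / S = 63.00 × 11.3 × 8 / 0.68 / 0.85 = 9853 mg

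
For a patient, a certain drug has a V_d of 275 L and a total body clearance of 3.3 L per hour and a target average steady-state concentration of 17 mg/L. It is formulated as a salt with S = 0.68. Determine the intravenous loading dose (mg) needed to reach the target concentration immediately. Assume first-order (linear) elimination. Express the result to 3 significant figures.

LD = Vd × C / S = 275.0 × 17.00 / 0.68 = 6875 mg

6880 mg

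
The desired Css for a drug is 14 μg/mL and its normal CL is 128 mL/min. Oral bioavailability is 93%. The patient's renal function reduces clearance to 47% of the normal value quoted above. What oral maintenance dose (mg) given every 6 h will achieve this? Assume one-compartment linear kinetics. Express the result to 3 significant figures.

Convert clearance: 128 mL/min × 60 min/h ÷ 1000 mL/L = 7.680 L/h
Patient clearance = 0.47 × 7.680 = 3.610 L/h
At steady state, dose per interval replaces the amount cleared in that interval: F·D/τ = CL·Css.
D = CL × Css × τ / F = 3.610 × 14 × 6 / 0.93 = 326.1 mg

326 mg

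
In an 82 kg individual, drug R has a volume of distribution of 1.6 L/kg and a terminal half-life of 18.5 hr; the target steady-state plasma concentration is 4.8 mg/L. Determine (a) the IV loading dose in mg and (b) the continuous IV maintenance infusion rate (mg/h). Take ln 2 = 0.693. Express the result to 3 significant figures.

Total Vd = 1.6 × 82 = 131.2 L
LD = Vd × C = 131.2 × 4.8 = 629.8 mg
CL = 0.693 × Vd / t½ = 0.693 × 131.2 / 18.5 = 4.915 L/h
Infusion rate = CL × Css = 4.915 × 4.8 = 23.59 mg/h

(a) 630 mg; (b) 23.6 mg/h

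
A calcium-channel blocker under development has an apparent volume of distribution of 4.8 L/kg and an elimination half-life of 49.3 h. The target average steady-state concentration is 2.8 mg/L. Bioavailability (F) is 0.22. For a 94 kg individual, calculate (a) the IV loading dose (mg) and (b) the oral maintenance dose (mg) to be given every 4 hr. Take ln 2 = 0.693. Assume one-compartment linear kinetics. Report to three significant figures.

(a) 1260 mg; (b) 323 mg

Vd(total) = 94 kg × 4.8 L/kg = 451.2 L
LD = Vd × C = 451.2 × 2.8 = 1263 mg
CL = 0.693 × Vd / t½ = 0.693 × 451.2 / 49.3 = 6.342 L/h
D = CL × Css × τ / F = 6.342 × 2.8 × 4 / 0.22 = 322.9 mg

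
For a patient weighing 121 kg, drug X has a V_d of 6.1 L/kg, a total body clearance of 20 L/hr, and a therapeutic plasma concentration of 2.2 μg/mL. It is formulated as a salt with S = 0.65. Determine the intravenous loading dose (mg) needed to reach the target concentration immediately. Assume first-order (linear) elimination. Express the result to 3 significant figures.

2500 mg

Vd(total) = 121 kg × 6.1 L/kg = 738.1 L
LD = Vd × C / S = 738.1 × 2.200 / 0.65 = 2498 mg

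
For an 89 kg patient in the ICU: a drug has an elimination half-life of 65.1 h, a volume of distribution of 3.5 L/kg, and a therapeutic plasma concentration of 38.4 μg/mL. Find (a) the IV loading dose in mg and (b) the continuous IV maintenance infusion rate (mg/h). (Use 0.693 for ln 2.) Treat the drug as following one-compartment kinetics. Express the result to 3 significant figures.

(a) 12000 mg; (b) 127 mg/h

Vd(total) = 89 kg × 3.5 L/kg = 311.5 L
LD = Vd × C = 311.5 × 38.4 = 11960 mg
CL = 0.693 × Vd / t½ = 0.693 × 311.5 / 65.1 = 3.316 L/h
Infusion rate = CL × Css = 3.316 × 38.4 = 127.3 mg/h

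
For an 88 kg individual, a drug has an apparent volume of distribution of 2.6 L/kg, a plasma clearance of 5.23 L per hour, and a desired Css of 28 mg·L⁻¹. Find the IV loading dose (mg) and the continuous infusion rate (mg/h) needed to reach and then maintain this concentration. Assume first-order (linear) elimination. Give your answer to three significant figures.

Vd = 2.6 L/kg × 88 kg = 228.8 L
Loading dose = Vd × C = 228.8 × 28 = 6406 mg
Maintenance infusion rate = CL × Css = 5.230 × 28 = 146.4 mg/h

(a) 6410 mg; (b) 146 mg/h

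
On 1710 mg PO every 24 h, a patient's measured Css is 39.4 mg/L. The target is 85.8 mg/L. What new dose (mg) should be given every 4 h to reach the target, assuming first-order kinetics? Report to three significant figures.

621 mg

With linear kinetics, Css is proportional to dose rate (D/τ) at fixed clearance.
D₂ = D₁ × (Css,target / Css,current) × (τ₂/τ₁) = 1710 × (85.8/39.4) × (4/24) = 620.6 mg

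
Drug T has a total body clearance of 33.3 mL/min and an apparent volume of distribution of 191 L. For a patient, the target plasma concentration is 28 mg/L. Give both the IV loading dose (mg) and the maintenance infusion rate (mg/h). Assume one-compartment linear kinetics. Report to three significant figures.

Loading dose = Vd × C = 191.0 × 28 = 5348 mg
Convert clearance: 33.3 mL/min × 60 min/h ÷ 1000 mL/L = 1.998 L/h
Infusion rate = 1.998 L/h × 28 mg/L = 55.94 mg/h

(a) 5350 mg; (b) 55.9 mg/h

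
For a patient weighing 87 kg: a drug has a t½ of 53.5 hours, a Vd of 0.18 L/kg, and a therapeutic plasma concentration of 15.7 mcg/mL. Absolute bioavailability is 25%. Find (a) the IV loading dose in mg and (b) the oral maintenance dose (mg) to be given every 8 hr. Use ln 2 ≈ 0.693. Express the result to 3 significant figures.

(a) 246 mg; (b) 102 mg

Total Vd = 0.18 × 87 = 15.66 L
LD = Vd × C = 15.66 × 15.7 = 245.9 mg
CL = 0.693 × Vd / t½ = 0.693 × 15.66 / 53.5 = 0.2028 L/h
D = CL × Css × τ / F = 0.2028 × 15.7 × 8 / 0.25 = 101.9 mg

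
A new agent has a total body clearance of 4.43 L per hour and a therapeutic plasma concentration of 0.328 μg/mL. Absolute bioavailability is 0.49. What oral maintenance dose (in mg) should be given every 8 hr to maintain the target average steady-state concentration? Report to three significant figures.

D = CL × Css × τ / F = 4.430 × 0.328 × 8 / 0.49 = 23.72 mg

23.7 mg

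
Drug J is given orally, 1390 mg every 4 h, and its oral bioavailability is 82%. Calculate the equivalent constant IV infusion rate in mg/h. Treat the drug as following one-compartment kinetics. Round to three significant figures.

285 mg/h

Equivalent systemic input: infusion rate = F·D/τ.
Rate = 0.82 × 1390 / 4 = 285.0 mg/h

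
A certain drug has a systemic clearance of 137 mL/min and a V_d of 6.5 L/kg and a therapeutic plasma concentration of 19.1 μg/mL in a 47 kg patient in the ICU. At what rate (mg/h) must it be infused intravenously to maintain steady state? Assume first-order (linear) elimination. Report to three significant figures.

CL = 137 mL/min × 60/1000 = 8.220 L/h
Rate = CL × Css = 8.220 × 19.1 = 157.0 mg/h

157 mg/h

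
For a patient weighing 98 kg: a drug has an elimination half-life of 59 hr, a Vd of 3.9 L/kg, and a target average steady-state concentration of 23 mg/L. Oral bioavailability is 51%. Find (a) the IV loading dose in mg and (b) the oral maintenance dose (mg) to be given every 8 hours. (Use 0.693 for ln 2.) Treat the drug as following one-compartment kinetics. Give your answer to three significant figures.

(a) 8790 mg; (b) 1620 mg

Total Vd = 3.9 × 98 = 382.2 L
LD = Vd × C = 382.2 × 23 = 8791 mg
CL = 0.693 × Vd / t½ = 0.693 × 382.2 / 59 = 4.489 L/h
D = CL × Css × τ / F = 4.489 × 23 × 8 / 0.51 = 1620 mg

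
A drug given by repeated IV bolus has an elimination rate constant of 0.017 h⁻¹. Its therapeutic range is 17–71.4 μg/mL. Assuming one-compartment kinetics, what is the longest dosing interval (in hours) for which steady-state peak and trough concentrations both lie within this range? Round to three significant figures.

84.4 h

Between IV bolus doses, concentration decays as C = C₀·e^(−kτ), so C_peak/C_trough = e^(kτ).
τ_max = ln(C_peak/C_trough) / k = ln(71.4/17) / 0.01700 = 1.435 / 0.01700 = 84.41 h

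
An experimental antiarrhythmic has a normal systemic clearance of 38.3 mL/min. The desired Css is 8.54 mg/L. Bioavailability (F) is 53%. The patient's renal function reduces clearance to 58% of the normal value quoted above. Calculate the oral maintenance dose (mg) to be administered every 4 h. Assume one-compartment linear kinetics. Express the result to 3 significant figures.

CL = 38.3 mL/min × 60/1000 = 2.298 L/h
Patient clearance = 0.58 × 2.298 = 1.333 L/h
D = CL × Css × τ / F = 1.333 × 8.54 × 4 / 0.53 = 85.92 mg

85.9 mg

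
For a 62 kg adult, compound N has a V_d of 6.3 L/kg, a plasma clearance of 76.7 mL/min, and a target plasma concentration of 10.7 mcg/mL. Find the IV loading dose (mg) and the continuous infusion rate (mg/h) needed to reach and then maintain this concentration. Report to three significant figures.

(a) 4180 mg; (b) 49.2 mg/h

Total Vd = 6.3 × 62 = 390.6 L
Loading dose = Vd × C = 390.6 × 10.7 = 4179 mg
CL = 76.7 mL/min = 76.7 × 0.06 = 4.602 L/h
Maintenance: replace elimination → rate = CL × Css = 4.602 × 10.7 = 49.24 mg/h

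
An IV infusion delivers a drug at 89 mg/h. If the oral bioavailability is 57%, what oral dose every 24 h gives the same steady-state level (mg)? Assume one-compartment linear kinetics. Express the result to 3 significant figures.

To maintain the same Css, the systemic dosing rate must be unchanged: F·D/τ = infusion rate.
D = rate × τ / F = 89 × 24 / 0.57 = 3747 mg

3750 mg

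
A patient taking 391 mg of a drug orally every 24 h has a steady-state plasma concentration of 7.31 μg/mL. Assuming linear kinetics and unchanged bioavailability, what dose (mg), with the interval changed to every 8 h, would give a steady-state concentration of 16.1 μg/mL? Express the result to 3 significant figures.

287 mg

For first-order elimination, Css ∝ F·D/(CL·τ); F and CL are unchanged, so Css ∝ D/τ.
D₂ = D₁ × (Css,target / Css,current) × (τ₂/τ₁) = 391 × (16.1/7.31) × (8/24) = 287.1 mg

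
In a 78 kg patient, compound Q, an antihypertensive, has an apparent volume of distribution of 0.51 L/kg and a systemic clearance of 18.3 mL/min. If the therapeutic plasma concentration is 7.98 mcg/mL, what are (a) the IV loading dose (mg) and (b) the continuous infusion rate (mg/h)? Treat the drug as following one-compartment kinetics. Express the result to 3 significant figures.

(a) 317 mg; (b) 8.76 mg/h

Total Vd = 0.51 × 78 = 39.78 L
Loading dose = Vd × C = 39.78 × 7.98 = 317.4 mg
CL = 18.3 mL/min × 60/1000 = 1.098 L/h
Maintenance: replace elimination → rate = CL × Css = 1.098 × 7.98 = 8.762 mg/h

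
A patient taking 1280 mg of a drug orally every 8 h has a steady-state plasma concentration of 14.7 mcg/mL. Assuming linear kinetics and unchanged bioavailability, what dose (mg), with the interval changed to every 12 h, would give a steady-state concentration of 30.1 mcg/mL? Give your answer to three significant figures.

For first-order elimination, Css ∝ F·D/(CL·τ); F and CL are unchanged, so Css ∝ D/τ.
D₂ = D₁ × (Css,target / Css,current) × (τ₂/τ₁) = 1280 × (30.1/14.7) × (12/8) = 3931 mg

3930 mg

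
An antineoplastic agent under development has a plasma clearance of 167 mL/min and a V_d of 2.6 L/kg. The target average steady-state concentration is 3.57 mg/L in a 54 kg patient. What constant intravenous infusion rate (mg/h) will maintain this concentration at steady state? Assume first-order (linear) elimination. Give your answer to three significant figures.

CL = 167 mL/min = 167 × 0.06 = 10.02 L/h
At steady state, infusion rate equals elimination rate: rate in = CL × Css.
R₀ = 10.02 × 3.57 = 35.77 mg/h

35.8 mg/h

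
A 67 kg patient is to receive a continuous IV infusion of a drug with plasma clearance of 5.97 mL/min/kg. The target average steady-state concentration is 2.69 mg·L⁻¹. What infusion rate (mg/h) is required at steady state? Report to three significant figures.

64.6 mg/h

CL = 5.97 mL/min/kg × 67 kg = 400.0 mL/min = 400.0 × 60/1000 = 24.00 L/h
Infusion rate = CL · Css = 24.00 L/h × 2.69 mg/L = 64.56 mg/h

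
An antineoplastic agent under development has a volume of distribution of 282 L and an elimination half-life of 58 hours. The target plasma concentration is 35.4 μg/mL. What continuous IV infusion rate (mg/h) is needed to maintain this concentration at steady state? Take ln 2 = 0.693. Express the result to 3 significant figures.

k = 0.693/58 = 0.01195 h⁻¹, so CL = k·Vd = 0.01195 × 282.0 = 3.370 L/h
Infusion rate = CL × Css = 3.370 × 35.4 = 119.3 mg/h

119 mg/h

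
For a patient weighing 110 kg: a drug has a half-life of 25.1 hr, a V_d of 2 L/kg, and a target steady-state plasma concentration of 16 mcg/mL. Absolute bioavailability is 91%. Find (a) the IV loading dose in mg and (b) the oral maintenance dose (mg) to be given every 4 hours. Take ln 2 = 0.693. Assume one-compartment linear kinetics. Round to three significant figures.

Total Vd = 2 × 110 = 220.0 L
LD = Vd × C = 220.0 × 16 = 3520 mg
CL = 0.693 × Vd / t½ = 0.693 × 220.0 / 25.1 = 6.074 L/h
D = CL × Css × τ / F = 6.074 × 16 × 4 / 0.91 = 427.2 mg

(a) 3520 mg; (b) 427 mg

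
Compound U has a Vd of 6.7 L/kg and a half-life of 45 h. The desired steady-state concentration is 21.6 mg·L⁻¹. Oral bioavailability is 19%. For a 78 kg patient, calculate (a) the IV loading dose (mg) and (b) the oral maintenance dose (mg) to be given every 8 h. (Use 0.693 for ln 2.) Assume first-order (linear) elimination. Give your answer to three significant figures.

(a) 11300 mg; (b) 7320 mg

Total Vd = 6.7 × 78 = 522.6 L
LD = Vd × C = 522.6 × 21.6 = 11290 mg
CL = 0.693 × Vd / t½ = 0.693 × 522.6 / 45 = 8.048 L/h
D = CL × Css × τ / F = 8.048 × 21.6 × 8 / 0.19 = 7319 mg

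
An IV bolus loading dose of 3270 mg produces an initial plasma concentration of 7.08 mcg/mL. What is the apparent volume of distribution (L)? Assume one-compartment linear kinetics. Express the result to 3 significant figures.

Immediately after an IV bolus, C₀ = Dose / Vd, so Vd = Dose / C₀.
Vd = 3270 / 7.08 = 461.9 L

462 L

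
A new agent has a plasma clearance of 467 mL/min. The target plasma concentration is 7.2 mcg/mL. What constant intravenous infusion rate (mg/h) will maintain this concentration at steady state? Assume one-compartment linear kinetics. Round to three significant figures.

202 mg/h

CL = 467 mL/min = 467 × 0.06 = 28.02 L/h
Rate = CL × Css = 28.02 × 7.2 = 201.7 mg/h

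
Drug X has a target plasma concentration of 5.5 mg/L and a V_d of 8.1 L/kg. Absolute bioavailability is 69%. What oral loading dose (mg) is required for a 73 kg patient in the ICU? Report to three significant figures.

4710 mg

Total Vd = 8.1 × 73 = 591.3 L
LD = Vd × C / F = 591.3 × 5.500 / 0.69 = 4713 mg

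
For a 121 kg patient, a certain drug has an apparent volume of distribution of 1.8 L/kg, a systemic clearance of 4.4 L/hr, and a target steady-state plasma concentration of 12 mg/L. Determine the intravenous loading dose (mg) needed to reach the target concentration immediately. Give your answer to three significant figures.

2610 mg

Vd(total) = 121 kg × 1.8 L/kg = 217.8 L
The loading dose fills Vd to the target concentration.
LD = Vd × C = 217.8 × 12.00 = 2614 mg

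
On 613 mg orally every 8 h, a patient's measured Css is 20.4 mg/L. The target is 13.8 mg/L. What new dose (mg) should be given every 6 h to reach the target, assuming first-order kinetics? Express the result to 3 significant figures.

311 mg

For first-order elimination, Css ∝ F·D/(CL·τ); F and CL are unchanged, so Css ∝ D/τ.
D₂ = D₁ × (Css,target / Css,current) × (τ₂/τ₁) = 613 × (13.8/20.4) × (6/8) = 311.0 mg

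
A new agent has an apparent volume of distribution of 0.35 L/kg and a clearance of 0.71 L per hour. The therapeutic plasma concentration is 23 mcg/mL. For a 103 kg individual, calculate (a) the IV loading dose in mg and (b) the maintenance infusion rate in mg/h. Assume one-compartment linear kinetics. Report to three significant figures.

(a) 829 mg; (b) 16.3 mg/h

Total Vd = 0.35 × 103 = 36.05 L
LD = Vd · C_target = 36.05 × 23 = 829.2 mg
Maintenance infusion rate = CL × Css = 0.7100 × 23 = 16.33 mg/h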